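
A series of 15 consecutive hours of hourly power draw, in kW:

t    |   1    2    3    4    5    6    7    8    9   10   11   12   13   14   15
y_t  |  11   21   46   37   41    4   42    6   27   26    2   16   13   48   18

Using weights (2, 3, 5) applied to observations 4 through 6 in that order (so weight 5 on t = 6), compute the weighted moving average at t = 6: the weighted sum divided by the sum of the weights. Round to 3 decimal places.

21.700

Weighted sum: 2·37 + 3·41 + 5·4 = 74 + 123 + 20 = 217
Weight total: 2 + 3 + 5 = 10
WMA = 217 / 10 = 21.700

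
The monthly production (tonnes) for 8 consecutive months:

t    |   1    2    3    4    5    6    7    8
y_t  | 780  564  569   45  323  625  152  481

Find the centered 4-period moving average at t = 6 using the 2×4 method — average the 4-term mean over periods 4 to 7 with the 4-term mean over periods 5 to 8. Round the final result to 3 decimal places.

340.750

Sum over 4–7: 45 + 323 + 625 + 152 = 1145
Sum over 5–8: 323 + 625 + 152 + 481 = 1581
CMA at t=6 = (1145 + 1581) / (2·4) = 2726 / 8 = 340.750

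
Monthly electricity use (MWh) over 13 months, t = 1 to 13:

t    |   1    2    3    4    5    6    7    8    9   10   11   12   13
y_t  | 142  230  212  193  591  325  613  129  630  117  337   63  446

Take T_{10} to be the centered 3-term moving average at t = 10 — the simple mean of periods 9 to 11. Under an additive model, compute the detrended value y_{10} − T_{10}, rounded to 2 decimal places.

Trend T_10 = (630 + 117 + 337) / 3 = 1084/3 = 361.3333
Detrended value: 117 − 361.3333 = -244.33

-244.33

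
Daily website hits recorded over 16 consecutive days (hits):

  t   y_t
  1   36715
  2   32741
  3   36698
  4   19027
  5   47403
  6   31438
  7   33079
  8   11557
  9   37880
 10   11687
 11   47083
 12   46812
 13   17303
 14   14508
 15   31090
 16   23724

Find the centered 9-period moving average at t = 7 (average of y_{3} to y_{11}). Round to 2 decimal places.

Sum of periods 3–11: 36698 + 19027 + 47403 + 31438 + 33079 + 11557 + 37880 + 11687 + 47083 = 275852
Divide by 9: 275852 / 9 = 30650.22

30650.22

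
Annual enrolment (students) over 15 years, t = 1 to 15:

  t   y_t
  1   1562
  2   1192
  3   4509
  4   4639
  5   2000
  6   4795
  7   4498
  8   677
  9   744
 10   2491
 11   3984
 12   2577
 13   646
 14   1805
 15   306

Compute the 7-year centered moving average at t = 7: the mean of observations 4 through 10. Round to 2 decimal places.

Sum of periods 4–10: 4639 + 2000 + 4795 + 4498 + 677 + 744 + 2491 = 19844
Divide by 7: 19844 / 7 = 2834.86

2834.86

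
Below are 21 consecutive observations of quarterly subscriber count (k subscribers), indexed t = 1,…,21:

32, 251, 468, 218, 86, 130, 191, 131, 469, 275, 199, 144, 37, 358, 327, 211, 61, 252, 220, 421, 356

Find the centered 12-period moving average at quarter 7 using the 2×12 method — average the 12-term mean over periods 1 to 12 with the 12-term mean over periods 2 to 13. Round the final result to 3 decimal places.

216.375

Sum over 1–12: 32 + 251 + 468 + 218 + 86 + 130 + 191 + 131 + 469 + 275 + 199 + 144 = 2594
Sum over 2–13: 251 + 468 + 218 + 86 + 130 + 191 + 131 + 469 + 275 + 199 + 144 + 37 = 2599
CMA at t=7 = (2594 + 2599) / (2·12) = 5193 / 24 = 216.375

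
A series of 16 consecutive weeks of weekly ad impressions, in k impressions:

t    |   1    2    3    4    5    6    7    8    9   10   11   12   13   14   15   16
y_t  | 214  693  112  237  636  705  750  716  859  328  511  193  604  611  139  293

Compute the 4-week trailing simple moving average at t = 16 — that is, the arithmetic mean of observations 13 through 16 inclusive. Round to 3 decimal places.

411.750

Sum of periods 13–16: 604 + 611 + 139 + 293 = 1647
Divide by 4: 1647 / 4 = 411.750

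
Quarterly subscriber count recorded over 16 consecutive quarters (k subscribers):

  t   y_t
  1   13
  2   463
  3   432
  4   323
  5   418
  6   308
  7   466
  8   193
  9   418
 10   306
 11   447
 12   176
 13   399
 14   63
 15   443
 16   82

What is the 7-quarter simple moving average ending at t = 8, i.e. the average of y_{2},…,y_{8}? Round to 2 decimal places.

Sum of periods 2–8: 463 + 432 + 323 + 418 + 308 + 466 + 193 = 2603
Divide by 7: 2603 / 7 = 371.86

371.86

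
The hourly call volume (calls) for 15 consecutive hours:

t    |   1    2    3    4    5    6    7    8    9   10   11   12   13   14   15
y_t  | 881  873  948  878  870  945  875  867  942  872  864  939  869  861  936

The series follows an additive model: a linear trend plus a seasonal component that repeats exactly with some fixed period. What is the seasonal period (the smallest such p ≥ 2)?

First differences y_{t+1} − y_t: -8, 75, -70, -8, 75, -70, -8, 75, …
The difference pattern repeats every 3 terms and not for any smaller step, so p = 3.

3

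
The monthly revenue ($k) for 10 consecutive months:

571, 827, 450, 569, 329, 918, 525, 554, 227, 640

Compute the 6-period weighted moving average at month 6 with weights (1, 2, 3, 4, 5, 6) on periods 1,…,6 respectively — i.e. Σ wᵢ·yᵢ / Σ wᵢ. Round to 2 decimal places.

619.24

Weighted sum: 1·571 + 2·827 + 3·450 + 4·569 + 5·329 + 6·918 = 571 + 1654 + 1350 + 2276 + 1645 + 5508 = 13004
Weight total: 1 + 2 + 3 + 4 + 5 + 6 = 21
WMA = 13004 / 21 = 619.24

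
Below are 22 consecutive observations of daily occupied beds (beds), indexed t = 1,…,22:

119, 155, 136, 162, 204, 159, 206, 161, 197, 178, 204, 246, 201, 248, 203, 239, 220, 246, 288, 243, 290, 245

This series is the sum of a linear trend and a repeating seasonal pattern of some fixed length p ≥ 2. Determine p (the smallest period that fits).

First differences y_{t+1} − y_t: 36, -19, 26, 42, -45, 47, -45, 36, -19, 26, 42, -45, 47, -45, 36, -19, …
The difference pattern repeats every 7 terms and not for any smaller step, so p = 7.

7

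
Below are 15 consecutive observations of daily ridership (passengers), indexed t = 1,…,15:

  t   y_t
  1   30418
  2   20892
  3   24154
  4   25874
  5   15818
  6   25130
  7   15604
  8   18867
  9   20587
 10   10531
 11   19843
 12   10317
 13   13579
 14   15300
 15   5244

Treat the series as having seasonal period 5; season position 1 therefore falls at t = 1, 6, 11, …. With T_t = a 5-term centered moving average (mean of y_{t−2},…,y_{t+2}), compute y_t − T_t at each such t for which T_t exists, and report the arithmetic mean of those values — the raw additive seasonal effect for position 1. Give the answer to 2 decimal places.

4871.50

Season position 1 occurs at t = 6, 11 (where T_t is defined).
t=6: T_6 = 20258.6000; y_6 − T_6 = 25130 − 20258.6000 = 4871.4000
t=11: T_11 = 14971.4000; y_11 − T_11 = 19843 − 14971.4000 = 4871.6000
Mean deviation: (4871.4000 + 4871.6000) / 2 = 4871.50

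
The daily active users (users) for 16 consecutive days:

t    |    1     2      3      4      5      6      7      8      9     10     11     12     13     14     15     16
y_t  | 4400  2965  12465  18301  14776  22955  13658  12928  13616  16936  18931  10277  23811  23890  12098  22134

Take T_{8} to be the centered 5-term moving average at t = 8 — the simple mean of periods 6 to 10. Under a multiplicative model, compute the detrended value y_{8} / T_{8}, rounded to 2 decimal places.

Trend T_8 = (22955 + 13658 + 12928 + 13616 + 16936) / 5 = 80093/5 = 16018.6000
Ratio to trend: 12928 / 16018.6000 = 0.81

0.81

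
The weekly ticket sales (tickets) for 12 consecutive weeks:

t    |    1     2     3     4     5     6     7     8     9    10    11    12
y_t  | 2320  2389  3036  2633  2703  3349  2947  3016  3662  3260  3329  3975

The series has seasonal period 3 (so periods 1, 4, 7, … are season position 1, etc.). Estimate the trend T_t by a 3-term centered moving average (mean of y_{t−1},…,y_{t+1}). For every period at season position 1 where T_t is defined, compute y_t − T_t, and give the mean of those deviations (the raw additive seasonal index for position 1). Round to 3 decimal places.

Season position 1 occurs at t = 4, 7, 10 (where T_t is defined).
t=4: T_4 = 2790.66667; y_4 − T_4 = 2633 − 2790.66667 = -157.66667
t=7: T_7 = 3104.00000; y_7 − T_7 = 2947 − 3104.00000 = -157.00000
t=10: T_10 = 3417.00000; y_10 − T_10 = 3260 − 3417.00000 = -157.00000
Mean deviation: (-157.66667 + -157.00000 + -157.00000) / 3 = -157.222

-157.222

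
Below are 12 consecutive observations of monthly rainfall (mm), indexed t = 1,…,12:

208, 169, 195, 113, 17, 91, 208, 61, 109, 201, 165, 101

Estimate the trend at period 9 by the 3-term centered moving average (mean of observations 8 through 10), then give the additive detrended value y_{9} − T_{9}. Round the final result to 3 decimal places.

Trend T_9 = (61 + 109 + 201) / 3 = 371/3 = 123.66667
Detrended value: 109 − 123.66667 = -14.667

-14.667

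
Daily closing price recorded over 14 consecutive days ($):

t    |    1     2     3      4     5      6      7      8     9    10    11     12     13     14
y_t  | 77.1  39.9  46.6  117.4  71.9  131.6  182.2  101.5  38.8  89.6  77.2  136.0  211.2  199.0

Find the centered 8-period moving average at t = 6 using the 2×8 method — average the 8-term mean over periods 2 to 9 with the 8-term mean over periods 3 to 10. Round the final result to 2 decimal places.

Sum over 2–9: 39.9 + 46.6 + 117.4 + 71.9 + 131.6 + 182.2 + 101.5 + 38.8 = 729.9
Sum over 3–10: 46.6 + 117.4 + 71.9 + 131.6 + 182.2 + 101.5 + 38.8 + 89.6 = 779.6
CMA at t=6 = (729.9 + 779.6) / (2·8) = 1509.5 / 16 = 94.34

94.34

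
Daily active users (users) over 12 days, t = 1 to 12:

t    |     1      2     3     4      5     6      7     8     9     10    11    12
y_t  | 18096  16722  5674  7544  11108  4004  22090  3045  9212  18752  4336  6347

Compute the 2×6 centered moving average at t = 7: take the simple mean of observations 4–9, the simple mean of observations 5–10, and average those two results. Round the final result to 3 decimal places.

10434.500

Sum over 4–9: 7544 + 11108 + 4004 + 22090 + 3045 + 9212 = 57003
Sum over 5–10: 11108 + 4004 + 22090 + 3045 + 9212 + 18752 = 68211
CMA at t=7 = (57003 + 68211) / (2·6) = 125214 / 12 = 10434.500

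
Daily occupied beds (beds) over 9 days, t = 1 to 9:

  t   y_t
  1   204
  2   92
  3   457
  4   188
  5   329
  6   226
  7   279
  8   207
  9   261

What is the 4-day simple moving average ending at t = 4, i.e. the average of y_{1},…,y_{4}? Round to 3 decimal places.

Sum of periods 1–4: 204 + 92 + 457 + 188 = 941
Divide by 4: 941 / 4 = 235.250

235.250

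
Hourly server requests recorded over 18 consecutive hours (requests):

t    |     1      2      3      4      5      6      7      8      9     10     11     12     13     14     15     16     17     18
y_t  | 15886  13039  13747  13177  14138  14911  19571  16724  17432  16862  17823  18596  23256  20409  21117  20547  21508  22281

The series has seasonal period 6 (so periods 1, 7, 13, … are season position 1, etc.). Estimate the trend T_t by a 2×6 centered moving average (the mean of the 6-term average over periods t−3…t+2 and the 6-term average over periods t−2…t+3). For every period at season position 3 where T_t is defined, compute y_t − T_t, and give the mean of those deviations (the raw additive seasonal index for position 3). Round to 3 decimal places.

Season position 3 occurs at t = 9, 15 (where T_t is defined).
t=9: T_9 = 17527.58333; y_9 − T_9 = 17432 − 17527.58333 = -95.58333
t=15: T_15 = 21212.58333; y_15 − T_15 = 21117 − 21212.58333 = -95.58333
Mean deviation: (-95.58333 + -95.58333) / 2 = -95.583

-95.583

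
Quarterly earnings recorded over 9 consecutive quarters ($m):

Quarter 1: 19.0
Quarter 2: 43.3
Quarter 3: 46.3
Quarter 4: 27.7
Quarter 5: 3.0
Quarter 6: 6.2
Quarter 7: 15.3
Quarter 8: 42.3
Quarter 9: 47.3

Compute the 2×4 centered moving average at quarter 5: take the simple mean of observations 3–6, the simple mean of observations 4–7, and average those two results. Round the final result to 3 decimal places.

16.925

Sum over 3–6: 46.3 + 27.7 + 3.0 + 6.2 = 83.2
Sum over 4–7: 27.7 + 3.0 + 6.2 + 15.3 = 52.2
CMA at t=5 = (83.2 + 52.2) / (2·4) = 135.4 / 8 = 16.925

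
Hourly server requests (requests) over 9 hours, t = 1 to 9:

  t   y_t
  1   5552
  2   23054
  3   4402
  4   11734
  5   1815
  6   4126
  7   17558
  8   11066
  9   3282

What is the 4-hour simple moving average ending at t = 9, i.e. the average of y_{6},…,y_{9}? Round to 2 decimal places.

Sum of periods 6–9: 4126 + 17558 + 11066 + 3282 = 36032
Divide by 4: 36032 / 4 = 9008.00

9008.00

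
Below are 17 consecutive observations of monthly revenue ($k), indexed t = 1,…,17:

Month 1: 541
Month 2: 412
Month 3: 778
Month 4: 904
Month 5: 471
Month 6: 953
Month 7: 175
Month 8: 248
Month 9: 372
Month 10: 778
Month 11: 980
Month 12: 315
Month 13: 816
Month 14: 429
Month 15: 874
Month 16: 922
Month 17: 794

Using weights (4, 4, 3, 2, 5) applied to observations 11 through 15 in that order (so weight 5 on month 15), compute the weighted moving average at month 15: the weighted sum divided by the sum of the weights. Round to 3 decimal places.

Weighted sum: 4·980 + 4·315 + 3·816 + 2·429 + 5·874 = 3920 + 1260 + 2448 + 858 + 4370 = 12856
Weight total: 4 + 4 + 3 + 2 + 5 = 18
WMA = 12856 / 18 = 714.222

714.222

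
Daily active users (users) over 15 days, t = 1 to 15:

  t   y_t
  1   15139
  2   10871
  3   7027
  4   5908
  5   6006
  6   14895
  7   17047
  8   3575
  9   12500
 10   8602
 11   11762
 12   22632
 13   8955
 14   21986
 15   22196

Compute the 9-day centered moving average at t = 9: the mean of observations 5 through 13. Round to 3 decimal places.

Sum of periods 5–13: 6006 + 14895 + 17047 + 3575 + 12500 + 8602 + 11762 + 22632 + 8955 = 105974
Divide by 9: 105974 / 9 = 11774.889

11774.889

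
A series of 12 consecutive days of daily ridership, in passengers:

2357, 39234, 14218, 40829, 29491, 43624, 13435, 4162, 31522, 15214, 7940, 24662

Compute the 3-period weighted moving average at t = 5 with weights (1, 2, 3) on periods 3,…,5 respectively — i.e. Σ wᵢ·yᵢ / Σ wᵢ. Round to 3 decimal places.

Weighted sum: 1·14218 + 2·40829 + 3·29491 = 14218 + 81658 + 88473 = 184349
Weight total: 1 + 2 + 3 = 6
WMA = 184349 / 6 = 30724.833

30724.833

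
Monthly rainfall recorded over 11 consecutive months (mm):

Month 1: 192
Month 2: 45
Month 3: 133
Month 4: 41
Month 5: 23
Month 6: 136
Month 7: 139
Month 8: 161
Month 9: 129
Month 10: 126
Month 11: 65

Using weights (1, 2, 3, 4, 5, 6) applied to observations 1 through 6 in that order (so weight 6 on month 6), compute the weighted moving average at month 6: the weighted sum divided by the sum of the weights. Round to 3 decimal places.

84.571

Weighted sum: 1·192 + 2·45 + 3·133 + 4·41 + 5·23 + 6·136 = 192 + 90 + 399 + 164 + 115 + 816 = 1776
Weight total: 1 + 2 + 3 + 4 + 5 + 6 = 21
WMA = 1776 / 21 = 84.571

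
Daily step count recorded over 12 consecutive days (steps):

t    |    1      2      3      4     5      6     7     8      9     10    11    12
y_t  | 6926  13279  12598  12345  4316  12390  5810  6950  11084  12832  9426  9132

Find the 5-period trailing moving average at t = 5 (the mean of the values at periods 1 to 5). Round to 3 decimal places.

9892.800

Sum of periods 1–5: 6926 + 13279 + 12598 + 12345 + 4316 = 49464
Divide by 5: 49464 / 5 = 9892.800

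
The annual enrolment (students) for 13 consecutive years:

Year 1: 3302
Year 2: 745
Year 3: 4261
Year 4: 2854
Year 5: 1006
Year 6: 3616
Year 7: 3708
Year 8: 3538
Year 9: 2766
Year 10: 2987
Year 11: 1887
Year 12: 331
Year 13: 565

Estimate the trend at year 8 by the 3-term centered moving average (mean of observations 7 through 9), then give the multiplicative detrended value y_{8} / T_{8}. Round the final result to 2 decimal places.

Trend T_8 = (3708 + 3538 + 2766) / 3 = 10012/3 = 3337.3333
Ratio to trend: 3538 / 3337.3333 = 1.06

1.06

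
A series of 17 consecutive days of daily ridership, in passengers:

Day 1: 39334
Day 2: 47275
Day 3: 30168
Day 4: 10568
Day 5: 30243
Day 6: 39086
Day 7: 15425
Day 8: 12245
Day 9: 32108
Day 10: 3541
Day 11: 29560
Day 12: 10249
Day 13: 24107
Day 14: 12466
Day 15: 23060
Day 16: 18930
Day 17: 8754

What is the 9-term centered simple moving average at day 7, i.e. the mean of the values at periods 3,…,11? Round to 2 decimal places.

22549.33

Sum of periods 3–11: 30168 + 10568 + 30243 + 39086 + 15425 + 12245 + 32108 + 3541 + 29560 = 202944
Divide by 9: 202944 / 9 = 22549.33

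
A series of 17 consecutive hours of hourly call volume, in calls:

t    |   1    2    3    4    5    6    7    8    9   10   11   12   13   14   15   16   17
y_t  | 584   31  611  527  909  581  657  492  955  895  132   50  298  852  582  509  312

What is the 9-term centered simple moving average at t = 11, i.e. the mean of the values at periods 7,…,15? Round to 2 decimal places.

Sum of periods 7–15: 657 + 492 + 955 + 895 + 132 + 50 + 298 + 852 + 582 = 4913
Divide by 9: 4913 / 9 = 545.89

545.89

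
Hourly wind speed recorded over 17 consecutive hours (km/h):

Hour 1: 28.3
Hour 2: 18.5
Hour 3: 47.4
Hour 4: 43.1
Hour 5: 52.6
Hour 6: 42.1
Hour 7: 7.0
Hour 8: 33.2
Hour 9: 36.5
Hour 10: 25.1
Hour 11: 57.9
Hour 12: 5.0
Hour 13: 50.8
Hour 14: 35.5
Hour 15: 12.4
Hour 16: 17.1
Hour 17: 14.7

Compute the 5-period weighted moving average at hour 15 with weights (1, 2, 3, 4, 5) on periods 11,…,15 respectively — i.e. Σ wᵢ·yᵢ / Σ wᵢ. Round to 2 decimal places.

Weighted sum: 1·57.9 + 2·5.0 + 3·50.8 + 4·35.5 + 5·12.4 = 57.9 + 10.0 + 152.4 + 142.0 + 62.0 = 424.3
Weight total: 1 + 2 + 3 + 4 + 5 = 15
WMA = 424.3 / 15 = 28.29

28.29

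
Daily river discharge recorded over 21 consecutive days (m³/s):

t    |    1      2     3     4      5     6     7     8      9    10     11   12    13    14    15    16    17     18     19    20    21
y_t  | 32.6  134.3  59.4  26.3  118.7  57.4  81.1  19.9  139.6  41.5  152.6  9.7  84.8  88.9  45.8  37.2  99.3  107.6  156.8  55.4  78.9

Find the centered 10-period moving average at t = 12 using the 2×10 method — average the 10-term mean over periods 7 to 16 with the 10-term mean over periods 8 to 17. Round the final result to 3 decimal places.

71.020

Sum over 7–16: 81.1 + 19.9 + 139.6 + 41.5 + 152.6 + 9.7 + 84.8 + 88.9 + 45.8 + 37.2 = 701.1
Sum over 8–17: 19.9 + 139.6 + 41.5 + 152.6 + 9.7 + 84.8 + 88.9 + 45.8 + 37.2 + 99.3 = 719.3
CMA at t=12 = (701.1 + 719.3) / (2·10) = 1420.4 / 20 = 71.020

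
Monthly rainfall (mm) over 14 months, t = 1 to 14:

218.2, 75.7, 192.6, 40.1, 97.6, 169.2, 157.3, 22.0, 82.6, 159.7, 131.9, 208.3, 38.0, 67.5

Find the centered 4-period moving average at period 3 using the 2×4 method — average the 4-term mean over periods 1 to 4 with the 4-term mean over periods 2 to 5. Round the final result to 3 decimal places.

Sum over 1–4: 218.2 + 75.7 + 192.6 + 40.1 = 526.6
Sum over 2–5: 75.7 + 192.6 + 40.1 + 97.6 = 406.0
CMA at t=3 = (526.6 + 406.0) / (2·4) = 932.6 / 8 = 116.575

116.575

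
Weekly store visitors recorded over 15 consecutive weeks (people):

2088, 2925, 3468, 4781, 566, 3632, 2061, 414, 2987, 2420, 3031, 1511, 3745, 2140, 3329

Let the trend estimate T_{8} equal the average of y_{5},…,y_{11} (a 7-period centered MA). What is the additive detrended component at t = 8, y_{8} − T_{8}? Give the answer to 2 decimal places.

Trend T_8 = (566 + 3632 + 2061 + 414 + 2987 + 2420 + 3031) / 7 = 15111/7 = 2158.7143
Detrended value: 414 − 2158.7143 = -1744.71

-1744.71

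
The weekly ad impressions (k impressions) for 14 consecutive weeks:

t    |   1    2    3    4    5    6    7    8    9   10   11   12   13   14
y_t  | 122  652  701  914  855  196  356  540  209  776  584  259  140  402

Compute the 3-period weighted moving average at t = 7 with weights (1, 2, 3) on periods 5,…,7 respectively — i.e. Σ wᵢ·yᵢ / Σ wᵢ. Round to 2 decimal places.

Weighted sum: 1·855 + 2·196 + 3·356 = 855 + 392 + 1068 = 2315
Weight total: 1 + 2 + 3 = 6
WMA = 2315 / 6 = 385.83

385.83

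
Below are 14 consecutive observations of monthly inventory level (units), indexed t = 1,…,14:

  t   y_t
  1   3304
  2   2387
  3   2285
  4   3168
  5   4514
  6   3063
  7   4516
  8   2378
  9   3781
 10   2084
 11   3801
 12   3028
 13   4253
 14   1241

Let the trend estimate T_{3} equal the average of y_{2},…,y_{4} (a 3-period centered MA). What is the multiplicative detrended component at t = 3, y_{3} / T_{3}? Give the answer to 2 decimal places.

0.87

Trend T_3 = (2387 + 2285 + 3168) / 3 = 7840/3 = 2613.3333
Ratio to trend: 2285 / 2613.3333 = 0.87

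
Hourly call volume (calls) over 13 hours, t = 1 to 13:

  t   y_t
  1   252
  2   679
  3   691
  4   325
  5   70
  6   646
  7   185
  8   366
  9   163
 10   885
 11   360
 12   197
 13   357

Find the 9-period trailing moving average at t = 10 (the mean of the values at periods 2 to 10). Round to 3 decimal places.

Sum of periods 2–10: 679 + 691 + 325 + 70 + 646 + 185 + 366 + 163 + 885 = 4010
Divide by 9: 4010 / 9 = 445.556

445.556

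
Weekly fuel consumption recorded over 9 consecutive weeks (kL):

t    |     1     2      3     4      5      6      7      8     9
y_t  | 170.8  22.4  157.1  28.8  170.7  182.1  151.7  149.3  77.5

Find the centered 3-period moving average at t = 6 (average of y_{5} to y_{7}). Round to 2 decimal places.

Sum of periods 5–7: 170.7 + 182.1 + 151.7 = 504.5
Divide by 3: 504.5 / 3 = 168.17

168.17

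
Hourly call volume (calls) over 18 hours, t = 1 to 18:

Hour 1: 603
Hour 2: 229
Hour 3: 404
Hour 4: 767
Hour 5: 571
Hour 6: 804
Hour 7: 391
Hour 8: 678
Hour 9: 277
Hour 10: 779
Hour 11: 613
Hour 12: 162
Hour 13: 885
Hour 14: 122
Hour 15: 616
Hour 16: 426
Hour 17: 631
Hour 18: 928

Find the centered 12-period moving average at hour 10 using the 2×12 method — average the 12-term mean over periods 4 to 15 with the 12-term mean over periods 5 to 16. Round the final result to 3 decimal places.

541.208

Sum over 4–15: 767 + 571 + 804 + 391 + 678 + 277 + 779 + 613 + 162 + 885 + 122 + 616 = 6665
Sum over 5–16: 571 + 804 + 391 + 678 + 277 + 779 + 613 + 162 + 885 + 122 + 616 + 426 = 6324
CMA at t=10 = (6665 + 6324) / (2·12) = 12989 / 24 = 541.208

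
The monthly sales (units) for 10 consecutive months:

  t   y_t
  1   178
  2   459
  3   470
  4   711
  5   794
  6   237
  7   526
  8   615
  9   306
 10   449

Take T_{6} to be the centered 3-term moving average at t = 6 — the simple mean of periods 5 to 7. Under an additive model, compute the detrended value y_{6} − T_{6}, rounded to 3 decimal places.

Trend T_6 = (794 + 237 + 526) / 3 = 1557/3 = 519.00000
Detrended value: 237 − 519.00000 = -282.000

-282.000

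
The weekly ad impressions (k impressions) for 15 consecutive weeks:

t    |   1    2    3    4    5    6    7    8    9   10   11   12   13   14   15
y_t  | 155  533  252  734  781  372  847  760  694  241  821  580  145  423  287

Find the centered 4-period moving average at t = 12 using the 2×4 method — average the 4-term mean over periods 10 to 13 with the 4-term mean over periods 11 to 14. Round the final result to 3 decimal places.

469.500

Sum over 10–13: 241 + 821 + 580 + 145 = 1787
Sum over 11–14: 821 + 580 + 145 + 423 = 1969
CMA at t=12 = (1787 + 1969) / (2·4) = 3756 / 8 = 469.500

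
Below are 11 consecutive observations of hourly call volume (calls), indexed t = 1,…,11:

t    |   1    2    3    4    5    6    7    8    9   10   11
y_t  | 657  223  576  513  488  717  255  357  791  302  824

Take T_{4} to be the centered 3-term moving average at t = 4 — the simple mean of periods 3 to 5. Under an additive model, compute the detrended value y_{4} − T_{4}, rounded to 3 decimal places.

-12.667

Trend T_4 = (576 + 513 + 488) / 3 = 1577/3 = 525.66667
Detrended value: 513 − 525.66667 = -12.667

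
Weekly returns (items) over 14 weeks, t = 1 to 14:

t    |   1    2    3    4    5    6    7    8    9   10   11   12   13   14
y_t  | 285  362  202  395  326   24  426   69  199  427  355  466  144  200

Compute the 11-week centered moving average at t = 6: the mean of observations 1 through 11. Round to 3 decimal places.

Sum of periods 1–11: 285 + 362 + 202 + 395 + 326 + 24 + 426 + 69 + 199 + 427 + 355 = 3070
Divide by 11: 3070 / 11 = 279.091

279.091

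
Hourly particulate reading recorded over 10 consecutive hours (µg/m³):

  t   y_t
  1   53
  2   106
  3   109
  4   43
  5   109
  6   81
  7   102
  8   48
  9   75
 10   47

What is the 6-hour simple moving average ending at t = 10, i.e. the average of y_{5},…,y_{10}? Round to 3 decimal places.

Sum of periods 5–10: 109 + 81 + 102 + 48 + 75 + 47 = 462
Divide by 6: 462 / 6 = 77.000

77.000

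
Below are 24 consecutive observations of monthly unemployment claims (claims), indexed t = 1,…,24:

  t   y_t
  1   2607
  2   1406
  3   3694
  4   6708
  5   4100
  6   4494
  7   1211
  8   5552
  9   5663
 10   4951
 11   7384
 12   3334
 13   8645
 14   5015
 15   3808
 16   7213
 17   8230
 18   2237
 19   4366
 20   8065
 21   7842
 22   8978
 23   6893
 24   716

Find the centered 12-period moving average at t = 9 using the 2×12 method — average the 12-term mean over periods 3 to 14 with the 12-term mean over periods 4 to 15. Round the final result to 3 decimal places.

5067.333

Sum over 3–14: 3694 + 6708 + 4100 + 4494 + 1211 + 5552 + 5663 + 4951 + 7384 + 3334 + 8645 + 5015 = 60751
Sum over 4–15: 6708 + 4100 + 4494 + 1211 + 5552 + 5663 + 4951 + 7384 + 3334 + 8645 + 5015 + 3808 = 60865
CMA at t=9 = (60751 + 60865) / (2·12) = 121616 / 24 = 5067.333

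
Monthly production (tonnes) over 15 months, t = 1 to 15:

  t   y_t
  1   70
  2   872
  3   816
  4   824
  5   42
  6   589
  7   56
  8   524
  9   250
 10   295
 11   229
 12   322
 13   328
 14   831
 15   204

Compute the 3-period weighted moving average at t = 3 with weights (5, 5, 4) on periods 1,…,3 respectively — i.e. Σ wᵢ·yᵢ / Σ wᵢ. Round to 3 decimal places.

569.571

Weighted sum: 5·70 + 5·872 + 4·816 = 350 + 4360 + 3264 = 7974
Weight total: 5 + 5 + 4 = 14
WMA = 7974 / 14 = 569.571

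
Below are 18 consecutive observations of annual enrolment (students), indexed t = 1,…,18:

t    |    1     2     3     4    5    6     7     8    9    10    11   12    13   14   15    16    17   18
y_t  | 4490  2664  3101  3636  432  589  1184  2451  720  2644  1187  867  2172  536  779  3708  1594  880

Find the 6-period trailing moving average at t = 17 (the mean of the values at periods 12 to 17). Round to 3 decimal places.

Sum of periods 12–17: 867 + 2172 + 536 + 779 + 3708 + 1594 = 9656
Divide by 6: 9656 / 6 = 1609.333

1609.333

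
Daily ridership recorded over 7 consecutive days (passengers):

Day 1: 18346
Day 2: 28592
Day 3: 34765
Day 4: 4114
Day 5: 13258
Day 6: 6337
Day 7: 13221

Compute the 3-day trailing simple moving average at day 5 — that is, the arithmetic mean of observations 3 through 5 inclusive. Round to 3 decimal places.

Sum of periods 3–5: 34765 + 4114 + 13258 = 52137
Divide by 3: 52137 / 3 = 17379.000

17379.000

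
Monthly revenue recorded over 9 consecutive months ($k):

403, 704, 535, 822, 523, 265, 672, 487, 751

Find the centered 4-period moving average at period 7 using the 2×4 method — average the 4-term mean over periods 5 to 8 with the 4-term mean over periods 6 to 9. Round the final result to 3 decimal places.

515.250

Sum over 5–8: 523 + 265 + 672 + 487 = 1947
Sum over 6–9: 265 + 672 + 487 + 751 = 2175
CMA at t=7 = (1947 + 2175) / (2·4) = 4122 / 8 = 515.250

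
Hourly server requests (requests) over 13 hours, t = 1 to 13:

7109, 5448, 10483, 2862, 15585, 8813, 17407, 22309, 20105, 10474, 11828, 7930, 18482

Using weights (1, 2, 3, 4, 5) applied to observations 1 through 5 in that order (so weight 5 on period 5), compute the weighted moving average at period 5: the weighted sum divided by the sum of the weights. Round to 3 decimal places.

Weighted sum: 1·7109 + 2·5448 + 3·10483 + 4·2862 + 5·15585 = 7109 + 10896 + 31449 + 11448 + 77925 = 138827
Weight total: 1 + 2 + 3 + 4 + 5 = 15
WMA = 138827 / 15 = 9255.133

9255.133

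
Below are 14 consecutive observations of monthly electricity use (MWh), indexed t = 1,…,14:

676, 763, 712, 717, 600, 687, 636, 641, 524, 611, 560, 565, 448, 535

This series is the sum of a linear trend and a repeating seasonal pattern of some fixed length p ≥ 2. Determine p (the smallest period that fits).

First differences y_{t+1} − y_t: 87, -51, 5, -117, 87, -51, 5, -117, 87, -51, …
The difference pattern repeats every 4 terms and not for any smaller step, so p = 4.

4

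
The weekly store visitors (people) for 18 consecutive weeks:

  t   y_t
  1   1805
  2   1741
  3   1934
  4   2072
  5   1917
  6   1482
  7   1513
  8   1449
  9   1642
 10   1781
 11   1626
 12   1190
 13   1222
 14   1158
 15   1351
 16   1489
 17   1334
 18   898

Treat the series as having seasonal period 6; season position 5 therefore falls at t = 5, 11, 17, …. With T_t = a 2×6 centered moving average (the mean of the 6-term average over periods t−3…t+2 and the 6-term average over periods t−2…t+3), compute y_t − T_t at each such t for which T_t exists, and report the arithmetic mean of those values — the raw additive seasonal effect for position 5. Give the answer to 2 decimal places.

165.04

Season position 5 occurs at t = 5, 11 (where T_t is defined).
t=5: T_5 = 1752.1667; y_5 − T_5 = 1917 − 1752.1667 = 164.8333
t=11: T_11 = 1460.7500; y_11 − T_11 = 1626 − 1460.7500 = 165.2500
Mean deviation: (164.8333 + 165.2500) / 2 = 165.04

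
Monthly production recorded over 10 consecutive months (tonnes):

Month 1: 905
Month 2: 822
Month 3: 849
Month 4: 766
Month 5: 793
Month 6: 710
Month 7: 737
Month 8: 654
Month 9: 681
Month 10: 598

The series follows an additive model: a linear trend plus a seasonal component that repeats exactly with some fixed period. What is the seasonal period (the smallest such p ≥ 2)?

First differences y_{t+1} − y_t: -83, 27, -83, 27, -83, 27, …
The difference pattern repeats every 2 terms and not for any smaller step, so p = 2.

2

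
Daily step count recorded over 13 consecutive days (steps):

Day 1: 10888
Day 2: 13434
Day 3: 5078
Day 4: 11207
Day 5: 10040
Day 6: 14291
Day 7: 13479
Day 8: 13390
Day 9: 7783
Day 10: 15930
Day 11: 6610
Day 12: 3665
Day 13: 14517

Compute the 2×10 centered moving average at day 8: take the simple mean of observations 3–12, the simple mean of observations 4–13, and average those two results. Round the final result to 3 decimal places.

10619.250

Sum over 3–12: 5078 + 11207 + 10040 + 14291 + 13479 + 13390 + 7783 + 15930 + 6610 + 3665 = 101473
Sum over 4–13: 11207 + 10040 + 14291 + 13479 + 13390 + 7783 + 15930 + 6610 + 3665 + 14517 = 110912
CMA at t=8 = (101473 + 110912) / (2·10) = 212385 / 20 = 10619.250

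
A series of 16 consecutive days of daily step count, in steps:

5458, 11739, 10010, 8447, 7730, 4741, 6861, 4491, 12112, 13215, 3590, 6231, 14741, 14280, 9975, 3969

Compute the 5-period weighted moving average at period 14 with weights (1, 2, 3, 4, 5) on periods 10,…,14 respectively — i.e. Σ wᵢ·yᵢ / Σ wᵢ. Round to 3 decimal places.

Weighted sum: 1·13215 + 2·3590 + 3·6231 + 4·14741 + 5·14280 = 13215 + 7180 + 18693 + 58964 + 71400 = 169452
Weight total: 1 + 2 + 3 + 4 + 5 = 15
WMA = 169452 / 15 = 11296.800

11296.800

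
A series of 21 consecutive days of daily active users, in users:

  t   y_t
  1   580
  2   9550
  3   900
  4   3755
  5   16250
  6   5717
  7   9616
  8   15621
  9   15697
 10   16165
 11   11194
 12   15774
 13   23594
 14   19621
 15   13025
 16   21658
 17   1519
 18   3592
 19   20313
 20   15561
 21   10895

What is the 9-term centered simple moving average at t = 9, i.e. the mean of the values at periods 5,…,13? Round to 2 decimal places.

Sum of periods 5–13: 16250 + 5717 + 9616 + 15621 + 15697 + 16165 + 11194 + 15774 + 23594 = 129628
Divide by 9: 129628 / 9 = 14403.11

14403.11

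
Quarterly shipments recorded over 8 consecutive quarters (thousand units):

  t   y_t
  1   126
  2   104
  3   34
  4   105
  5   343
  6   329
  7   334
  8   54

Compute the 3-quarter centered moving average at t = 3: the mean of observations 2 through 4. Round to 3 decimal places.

81.000

Sum of periods 2–4: 104 + 34 + 105 = 243
Divide by 3: 243 / 3 = 81.000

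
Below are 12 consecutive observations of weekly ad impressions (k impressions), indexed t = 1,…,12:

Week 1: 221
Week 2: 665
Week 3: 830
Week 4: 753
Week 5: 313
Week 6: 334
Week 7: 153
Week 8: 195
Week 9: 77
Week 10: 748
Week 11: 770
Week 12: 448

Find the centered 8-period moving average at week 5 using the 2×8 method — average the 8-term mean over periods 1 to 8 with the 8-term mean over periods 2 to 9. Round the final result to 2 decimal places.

424.00

Sum over 1–8: 221 + 665 + 830 + 753 + 313 + 334 + 153 + 195 = 3464
Sum over 2–9: 665 + 830 + 753 + 313 + 334 + 153 + 195 + 77 = 3320
CMA at t=5 = (3464 + 3320) / (2·8) = 6784 / 16 = 424.00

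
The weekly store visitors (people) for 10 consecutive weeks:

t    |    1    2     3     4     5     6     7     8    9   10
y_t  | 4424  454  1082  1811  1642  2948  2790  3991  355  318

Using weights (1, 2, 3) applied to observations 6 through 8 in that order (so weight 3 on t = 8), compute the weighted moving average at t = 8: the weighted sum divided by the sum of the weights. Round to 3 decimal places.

Weighted sum: 1·2948 + 2·2790 + 3·3991 = 2948 + 5580 + 11973 = 20501
Weight total: 1 + 2 + 3 = 6
WMA = 20501 / 6 = 3416.833

3416.833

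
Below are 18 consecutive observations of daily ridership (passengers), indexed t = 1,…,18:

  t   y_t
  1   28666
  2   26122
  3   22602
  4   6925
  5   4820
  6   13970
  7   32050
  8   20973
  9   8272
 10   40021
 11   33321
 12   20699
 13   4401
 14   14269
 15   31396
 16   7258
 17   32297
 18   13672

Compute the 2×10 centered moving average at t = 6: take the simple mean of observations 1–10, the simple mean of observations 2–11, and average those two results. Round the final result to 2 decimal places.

20674.85

Sum over 1–10: 28666 + 26122 + 22602 + 6925 + 4820 + 13970 + 32050 + 20973 + 8272 + 40021 = 204421
Sum over 2–11: 26122 + 22602 + 6925 + 4820 + 13970 + 32050 + 20973 + 8272 + 40021 + 33321 = 209076
CMA at t=6 = (204421 + 209076) / (2·10) = 413497 / 20 = 20674.85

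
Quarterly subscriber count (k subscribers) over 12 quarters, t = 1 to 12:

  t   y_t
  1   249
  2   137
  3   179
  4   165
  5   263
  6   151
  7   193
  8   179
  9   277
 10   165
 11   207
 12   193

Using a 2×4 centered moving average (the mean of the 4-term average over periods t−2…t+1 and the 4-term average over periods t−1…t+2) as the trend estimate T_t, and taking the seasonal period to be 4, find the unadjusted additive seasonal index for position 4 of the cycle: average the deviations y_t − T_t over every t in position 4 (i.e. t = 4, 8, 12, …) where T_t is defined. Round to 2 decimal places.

Season position 4 occurs at t = 4, 8 (where T_t is defined).
t=4: T_4 = 187.7500; y_4 − T_4 = 165 − 187.7500 = -22.7500
t=8: T_8 = 201.7500; y_8 − T_8 = 179 − 201.7500 = -22.7500
Mean deviation: (-22.7500 + -22.7500) / 2 = -22.75

-22.75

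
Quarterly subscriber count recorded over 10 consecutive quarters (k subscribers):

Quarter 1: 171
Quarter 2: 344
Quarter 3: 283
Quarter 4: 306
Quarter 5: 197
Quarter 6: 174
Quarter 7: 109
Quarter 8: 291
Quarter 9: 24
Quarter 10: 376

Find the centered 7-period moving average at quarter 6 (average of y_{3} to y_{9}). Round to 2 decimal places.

Sum of periods 3–9: 283 + 306 + 197 + 174 + 109 + 291 + 24 = 1384
Divide by 7: 1384 / 7 = 197.71

197.71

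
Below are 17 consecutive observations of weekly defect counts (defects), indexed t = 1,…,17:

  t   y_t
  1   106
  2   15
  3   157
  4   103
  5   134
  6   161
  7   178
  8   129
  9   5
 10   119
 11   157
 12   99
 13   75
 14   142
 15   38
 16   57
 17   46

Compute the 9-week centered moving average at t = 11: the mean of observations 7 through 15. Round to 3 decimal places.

104.667

Sum of periods 7–15: 178 + 129 + 5 + 119 + 157 + 99 + 75 + 142 + 38 = 942
Divide by 9: 942 / 9 = 104.667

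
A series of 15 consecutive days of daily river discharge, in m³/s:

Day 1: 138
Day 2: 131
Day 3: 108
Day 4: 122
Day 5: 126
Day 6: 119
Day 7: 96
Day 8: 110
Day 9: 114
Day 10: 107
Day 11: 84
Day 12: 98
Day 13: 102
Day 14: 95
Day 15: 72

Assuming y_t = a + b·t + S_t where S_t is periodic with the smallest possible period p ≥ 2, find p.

4

First differences y_{t+1} − y_t: -7, -23, 14, 4, -7, -23, 14, 4, -7, -23, …
The difference pattern repeats every 4 terms and not for any smaller step, so p = 4.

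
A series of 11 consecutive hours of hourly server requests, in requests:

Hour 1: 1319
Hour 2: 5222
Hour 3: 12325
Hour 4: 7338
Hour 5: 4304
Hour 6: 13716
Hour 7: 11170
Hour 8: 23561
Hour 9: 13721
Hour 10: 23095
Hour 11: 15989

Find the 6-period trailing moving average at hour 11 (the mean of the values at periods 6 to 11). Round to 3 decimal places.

Sum of periods 6–11: 13716 + 11170 + 23561 + 13721 + 23095 + 15989 = 101252
Divide by 6: 101252 / 6 = 16875.333

16875.333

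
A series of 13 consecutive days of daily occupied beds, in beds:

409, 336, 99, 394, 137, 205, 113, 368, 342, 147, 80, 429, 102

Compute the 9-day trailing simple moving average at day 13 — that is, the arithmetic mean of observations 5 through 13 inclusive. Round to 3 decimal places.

213.667

Sum of periods 5–13: 137 + 205 + 113 + 368 + 342 + 147 + 80 + 429 + 102 = 1923
Divide by 9: 1923 / 9 = 213.667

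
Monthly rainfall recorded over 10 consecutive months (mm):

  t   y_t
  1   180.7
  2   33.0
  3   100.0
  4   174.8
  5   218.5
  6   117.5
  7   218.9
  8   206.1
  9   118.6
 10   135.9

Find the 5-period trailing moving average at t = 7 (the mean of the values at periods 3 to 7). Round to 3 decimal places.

Sum of periods 3–7: 100.0 + 174.8 + 218.5 + 117.5 + 218.9 = 829.7
Divide by 5: 829.7 / 5 = 165.940

165.940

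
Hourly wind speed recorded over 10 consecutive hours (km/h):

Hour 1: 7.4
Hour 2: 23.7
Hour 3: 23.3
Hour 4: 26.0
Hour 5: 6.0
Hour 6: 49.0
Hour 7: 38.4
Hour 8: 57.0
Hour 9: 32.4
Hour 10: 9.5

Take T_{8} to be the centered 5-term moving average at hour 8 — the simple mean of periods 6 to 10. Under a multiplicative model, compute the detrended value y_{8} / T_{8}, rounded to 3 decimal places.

1.530

Trend T_8 = (49.0 + 38.4 + 57.0 + 32.4 + 9.5) / 5 = 186.3/5 = 37.26000
Ratio to trend: 57.0 / 37.26000 = 1.530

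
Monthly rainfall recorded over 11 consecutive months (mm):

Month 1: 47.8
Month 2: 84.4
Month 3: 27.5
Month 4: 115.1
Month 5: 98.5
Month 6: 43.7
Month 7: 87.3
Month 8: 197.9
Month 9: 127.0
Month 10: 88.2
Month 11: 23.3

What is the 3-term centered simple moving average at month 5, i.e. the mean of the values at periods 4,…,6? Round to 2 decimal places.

85.77

Sum of periods 4–6: 115.1 + 98.5 + 43.7 = 257.3
Divide by 3: 257.3 / 3 = 85.77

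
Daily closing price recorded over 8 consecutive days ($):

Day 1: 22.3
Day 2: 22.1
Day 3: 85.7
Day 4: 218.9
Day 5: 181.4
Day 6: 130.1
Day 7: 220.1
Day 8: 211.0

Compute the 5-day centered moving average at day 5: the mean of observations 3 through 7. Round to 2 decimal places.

Sum of periods 3–7: 85.7 + 218.9 + 181.4 + 130.1 + 220.1 = 836.2
Divide by 5: 836.2 / 5 = 167.24

167.24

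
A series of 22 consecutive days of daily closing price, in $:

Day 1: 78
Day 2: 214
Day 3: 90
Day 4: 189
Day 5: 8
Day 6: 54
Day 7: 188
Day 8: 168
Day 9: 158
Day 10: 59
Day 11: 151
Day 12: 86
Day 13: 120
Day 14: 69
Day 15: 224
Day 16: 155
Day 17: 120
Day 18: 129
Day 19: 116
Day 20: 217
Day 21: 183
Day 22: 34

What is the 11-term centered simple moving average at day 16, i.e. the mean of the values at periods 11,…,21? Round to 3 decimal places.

Sum of periods 11–21: 151 + 86 + 120 + 69 + 224 + 155 + 120 + 129 + 116 + 217 + 183 = 1570
Divide by 11: 1570 / 11 = 142.727

142.727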